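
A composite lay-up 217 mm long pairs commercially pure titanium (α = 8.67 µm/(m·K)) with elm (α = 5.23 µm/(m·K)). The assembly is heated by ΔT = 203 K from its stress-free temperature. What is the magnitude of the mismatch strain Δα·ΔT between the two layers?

Δα = |8.67 − 5.23|×10⁻⁶/K = 3.44×10⁻⁶/K.
Mismatch strain = Δα·ΔT = 3.44×10⁻⁶ × 203.0 = 6.98×10⁻⁴.

6.98×10⁻⁴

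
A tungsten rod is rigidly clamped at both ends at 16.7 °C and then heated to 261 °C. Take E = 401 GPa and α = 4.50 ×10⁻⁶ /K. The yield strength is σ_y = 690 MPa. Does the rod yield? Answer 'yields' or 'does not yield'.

ΔT = 244.3 K. Constrained thermal stress σ = E·α·ΔT = 401.0×10³ MPa × 4.50×10⁻⁶ × 244.3 = 441 MPa (compressive).
Compare to σ_y = 690 MPa: σ < σ_y, so it does not yield.

does not yield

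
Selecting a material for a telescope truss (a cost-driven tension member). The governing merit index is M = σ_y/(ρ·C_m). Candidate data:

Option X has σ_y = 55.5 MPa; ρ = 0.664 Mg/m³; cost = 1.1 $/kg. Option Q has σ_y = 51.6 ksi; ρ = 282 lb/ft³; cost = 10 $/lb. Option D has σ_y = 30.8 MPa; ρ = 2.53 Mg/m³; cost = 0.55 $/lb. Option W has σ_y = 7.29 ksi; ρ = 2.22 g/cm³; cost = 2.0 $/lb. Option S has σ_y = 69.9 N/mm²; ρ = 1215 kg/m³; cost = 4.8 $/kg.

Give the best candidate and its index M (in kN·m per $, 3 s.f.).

option X, M = 76.0 kN·m per $

After converting to SI:
  option X: σ_y = 55.50 MPa, ρ = 664.0 kg/m³, cost = 1.100 $/kg
  option Q: σ_y = 355.8 MPa, ρ = 4517 kg/m³, cost = 22.05 $/kg
  option D: σ_y = 30.80 MPa, ρ = 2530 kg/m³, cost = 1.213 $/kg
  option W: σ_y = 50.26 MPa, ρ = 2220 kg/m³, cost = 4.409 $/kg
  option S: σ_y = 69.90 MPa, ρ = 1215 kg/m³, cost = 4.800 $/kg
  option X: M = 76.0 kN·m per $
  option S: M = 12.0 kN·m per $
  option D: M = 10.0 kN·m per $
  option W: M = 5.13 kN·m per $
  option Q: M = 3.57 kN·m per $
The maximum is for option X.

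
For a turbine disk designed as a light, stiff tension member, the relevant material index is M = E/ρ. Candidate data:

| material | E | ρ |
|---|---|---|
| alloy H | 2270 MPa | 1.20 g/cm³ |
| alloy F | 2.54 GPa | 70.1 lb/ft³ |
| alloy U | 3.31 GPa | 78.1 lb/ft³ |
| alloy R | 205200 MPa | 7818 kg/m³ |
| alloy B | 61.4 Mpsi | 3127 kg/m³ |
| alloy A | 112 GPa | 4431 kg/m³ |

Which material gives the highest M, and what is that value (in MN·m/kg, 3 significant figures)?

alloy B, M = 135 MN·m/kg

In SI units:
  alloy H: E = 2.270 GPa, ρ = 1200 kg/m³
  alloy F: E = 2.540 GPa, ρ = 1123 kg/m³
  alloy U: E = 3.310 GPa, ρ = 1251 kg/m³
  alloy R: E = 205.2 GPa, ρ = 7818 kg/m³
  alloy B: E = 423.3 GPa, ρ = 3127 kg/m³
  alloy A: E = 112.0 GPa, ρ = 4431 kg/m³
  alloy B: M = 135 MN·m/kg
  alloy R: M = 26.2 MN·m/kg
  alloy A: M = 25.3 MN·m/kg
  alloy U: M = 2.65 MN·m/kg
  alloy F: M = 2.26 MN·m/kg
  alloy H: M = 1.89 MN·m/kg
The maximum is for alloy B.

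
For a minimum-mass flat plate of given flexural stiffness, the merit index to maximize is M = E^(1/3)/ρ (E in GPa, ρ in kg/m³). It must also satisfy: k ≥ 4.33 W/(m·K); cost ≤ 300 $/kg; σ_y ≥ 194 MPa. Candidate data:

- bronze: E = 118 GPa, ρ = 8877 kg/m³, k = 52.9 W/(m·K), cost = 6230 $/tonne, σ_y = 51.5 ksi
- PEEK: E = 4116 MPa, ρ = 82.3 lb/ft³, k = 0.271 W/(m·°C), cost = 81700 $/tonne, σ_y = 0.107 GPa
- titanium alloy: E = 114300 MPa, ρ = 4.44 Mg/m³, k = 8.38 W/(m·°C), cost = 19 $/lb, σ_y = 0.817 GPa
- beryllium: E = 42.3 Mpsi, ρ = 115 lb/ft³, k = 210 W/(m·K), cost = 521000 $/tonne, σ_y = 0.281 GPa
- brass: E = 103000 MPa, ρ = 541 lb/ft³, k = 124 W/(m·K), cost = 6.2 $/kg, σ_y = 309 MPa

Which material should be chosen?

titanium alloy

Screen on constraints: k ≥ 4.33 W/(m·K); cost ≤ 300 $/kg; σ_y ≥ 194 MPa. Survivors: bronze, titanium alloy, brass.
Convert each candidate to consistent units, then evaluate M:
  bronze: E = 118.0 GPa, ρ = 8877 kg/m³
  titanium alloy: E = 114.3 GPa, ρ = 4440 kg/m³
  brass: E = 103.0 GPa, ρ = 8666 kg/m³
  titanium alloy: M = 1.09×10⁻³
  bronze: M = 0.553×10⁻³
  brass: M = 0.541×10⁻³
Highest index: titanium alloy.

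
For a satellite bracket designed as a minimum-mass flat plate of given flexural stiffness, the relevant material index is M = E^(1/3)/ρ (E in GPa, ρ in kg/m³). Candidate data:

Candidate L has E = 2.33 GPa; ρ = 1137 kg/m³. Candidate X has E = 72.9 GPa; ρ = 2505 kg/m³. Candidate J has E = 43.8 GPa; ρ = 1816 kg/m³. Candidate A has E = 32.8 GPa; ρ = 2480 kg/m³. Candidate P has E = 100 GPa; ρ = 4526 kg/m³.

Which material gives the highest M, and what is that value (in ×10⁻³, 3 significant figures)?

candidate J, M = 1.94×10⁻³

Computing M directly (units already consistent):
  candidate J: M = 1.94×10⁻³
  candidate X: M = 1.67×10⁻³
  candidate A: M = 1.29×10⁻³
  candidate L: M = 1.17×10⁻³
  candidate P: M = 1.03×10⁻³
Candidate J ranks first.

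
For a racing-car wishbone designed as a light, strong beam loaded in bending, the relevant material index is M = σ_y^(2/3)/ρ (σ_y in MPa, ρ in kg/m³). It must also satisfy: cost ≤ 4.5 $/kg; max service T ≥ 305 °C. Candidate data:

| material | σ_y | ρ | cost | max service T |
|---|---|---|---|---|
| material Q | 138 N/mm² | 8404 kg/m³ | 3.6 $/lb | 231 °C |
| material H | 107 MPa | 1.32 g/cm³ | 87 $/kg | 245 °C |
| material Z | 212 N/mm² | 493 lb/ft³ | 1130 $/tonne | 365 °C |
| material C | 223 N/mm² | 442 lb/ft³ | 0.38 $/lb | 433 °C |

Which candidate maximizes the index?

material C

Screen on constraints: cost ≤ 4.5 $/kg; max service T ≥ 305 °C. Survivors: material Z, material C.
After converting to SI:
  material Z: σ_y = 212.0 MPa, ρ = 7897 kg/m³
  material C: σ_y = 223.0 MPa, ρ = 7080 kg/m³
  material C: M = 5.19×10⁻³
  material Z: M = 4.50×10⁻³
Material C ranks first.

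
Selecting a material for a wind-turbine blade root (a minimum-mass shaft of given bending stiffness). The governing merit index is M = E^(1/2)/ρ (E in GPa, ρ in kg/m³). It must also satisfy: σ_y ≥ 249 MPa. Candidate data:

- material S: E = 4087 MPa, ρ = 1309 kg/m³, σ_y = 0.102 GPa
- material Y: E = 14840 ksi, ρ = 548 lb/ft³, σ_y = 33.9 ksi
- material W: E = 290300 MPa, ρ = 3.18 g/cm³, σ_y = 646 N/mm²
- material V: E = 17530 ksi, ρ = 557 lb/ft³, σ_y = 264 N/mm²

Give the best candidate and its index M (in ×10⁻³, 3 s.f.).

Screen on constraints: σ_y ≥ 249 MPa. Survivors: material W, material V.
In SI units:
  material W: E = 290.3 GPa, ρ = 3180 kg/m³
  material V: E = 120.9 GPa, ρ = 8922 kg/m³
  material W: M = 5.36×10⁻³
  material V: M = 1.23×10⁻³
The maximum is for material W.

material W, M = 5.36×10⁻³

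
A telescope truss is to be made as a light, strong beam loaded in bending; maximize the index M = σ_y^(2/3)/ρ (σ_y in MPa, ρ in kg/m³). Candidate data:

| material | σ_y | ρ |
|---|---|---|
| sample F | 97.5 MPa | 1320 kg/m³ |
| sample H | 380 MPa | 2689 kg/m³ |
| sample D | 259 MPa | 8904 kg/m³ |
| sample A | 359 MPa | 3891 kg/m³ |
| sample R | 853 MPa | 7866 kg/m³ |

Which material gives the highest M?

sample H

Per-candidate index values:
  sample H: M = 19.5×10⁻³
  sample F: M = 16.0×10⁻³
  sample A: M = 13.0×10⁻³
  sample R: M = 11.4×10⁻³
  sample D: M = 4.56×10⁻³
Sample H has the largest M.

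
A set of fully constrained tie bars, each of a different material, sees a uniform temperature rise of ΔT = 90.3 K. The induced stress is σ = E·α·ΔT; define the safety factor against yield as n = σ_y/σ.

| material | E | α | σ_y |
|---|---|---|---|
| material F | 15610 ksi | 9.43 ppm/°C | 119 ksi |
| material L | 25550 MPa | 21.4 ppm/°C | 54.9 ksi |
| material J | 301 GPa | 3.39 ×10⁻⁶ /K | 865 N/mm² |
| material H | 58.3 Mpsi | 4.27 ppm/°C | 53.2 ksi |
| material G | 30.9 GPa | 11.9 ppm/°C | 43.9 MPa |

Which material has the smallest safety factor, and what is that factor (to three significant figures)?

With everything in SI (GPa, ×10⁻⁶/K, MPa):
  material F: E = 107.6, α = 9.43, σ_y = 820.5 → σ = 91.6 MPa, n = 8.95
  material L: E = 25.55, α = 21.4, σ_y = 378.5 → σ = 49.4 MPa, n = 7.67
  material J: E = 301.0, α = 3.39, σ_y = 865.0 → σ = 92.1 MPa, n = 9.39
  material H: E = 402.0, α = 4.27, σ_y = 366.8 → σ = 155 MPa, n = 2.37
  material G: E = 30.90, α = 11.9, σ_y = 43.90 → σ = 33.2 MPa, n = 1.32
The minimum is material G at n = 1.32.

material G, n = 1.32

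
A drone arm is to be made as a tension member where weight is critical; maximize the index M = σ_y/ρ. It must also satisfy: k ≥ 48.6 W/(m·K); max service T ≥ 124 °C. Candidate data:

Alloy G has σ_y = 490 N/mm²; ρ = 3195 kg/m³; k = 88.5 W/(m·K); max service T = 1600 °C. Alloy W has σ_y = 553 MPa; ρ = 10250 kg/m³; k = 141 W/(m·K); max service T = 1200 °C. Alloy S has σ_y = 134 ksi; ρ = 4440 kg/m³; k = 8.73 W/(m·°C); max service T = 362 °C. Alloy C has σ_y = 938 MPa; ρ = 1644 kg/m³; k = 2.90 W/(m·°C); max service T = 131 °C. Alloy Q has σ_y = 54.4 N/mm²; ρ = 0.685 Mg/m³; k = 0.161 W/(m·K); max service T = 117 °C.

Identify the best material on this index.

Screen on constraints: k ≥ 48.6 W/(m·K); max service T ≥ 124 °C. Survivors: alloy G, alloy W.
In SI units:
  alloy G: σ_y = 490.0 MPa, ρ = 3195 kg/m³
  alloy W: σ_y = 553.0 MPa, ρ = 10250 kg/m³
  alloy G: M = 153 kN·m/kg
  alloy W: M = 54.0 kN·m/kg
Alloy G has the largest M.

alloy G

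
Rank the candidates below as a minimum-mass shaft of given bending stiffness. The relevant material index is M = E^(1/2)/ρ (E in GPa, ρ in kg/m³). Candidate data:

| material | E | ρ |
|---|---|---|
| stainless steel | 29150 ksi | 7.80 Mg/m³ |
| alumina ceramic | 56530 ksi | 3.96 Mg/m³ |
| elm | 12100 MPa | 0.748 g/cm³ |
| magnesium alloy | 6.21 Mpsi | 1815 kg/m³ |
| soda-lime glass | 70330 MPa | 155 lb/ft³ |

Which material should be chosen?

alumina ceramic

Convert each candidate to consistent units, then evaluate M:
  stainless steel: E = 201.0 GPa, ρ = 7800 kg/m³
  alumina ceramic: E = 389.8 GPa, ρ = 3960 kg/m³
  elm: E = 12.10 GPa, ρ = 748.0 kg/m³
  magnesium alloy: E = 42.82 GPa, ρ = 1815 kg/m³
  soda-lime glass: E = 70.33 GPa, ρ = 2483 kg/m³
  alumina ceramic: M = 4.99×10⁻³
  elm: M = 4.65×10⁻³
  magnesium alloy: M = 3.61×10⁻³
  soda-lime glass: M = 3.38×10⁻³
  stainless steel: M = 1.82×10⁻³
Alumina ceramic ranks first.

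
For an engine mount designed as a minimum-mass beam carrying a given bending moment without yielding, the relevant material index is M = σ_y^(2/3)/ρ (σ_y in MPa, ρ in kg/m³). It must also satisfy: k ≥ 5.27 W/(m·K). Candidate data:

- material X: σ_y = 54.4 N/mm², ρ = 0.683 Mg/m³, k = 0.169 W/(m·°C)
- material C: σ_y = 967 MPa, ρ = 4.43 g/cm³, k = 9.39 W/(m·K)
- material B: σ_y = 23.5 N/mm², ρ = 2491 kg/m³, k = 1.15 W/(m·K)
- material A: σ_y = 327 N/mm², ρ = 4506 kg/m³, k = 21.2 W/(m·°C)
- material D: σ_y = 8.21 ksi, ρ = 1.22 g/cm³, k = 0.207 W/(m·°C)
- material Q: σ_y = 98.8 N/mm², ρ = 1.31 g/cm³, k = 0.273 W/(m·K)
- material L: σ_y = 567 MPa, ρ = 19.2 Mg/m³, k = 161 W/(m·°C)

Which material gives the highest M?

Screen on constraints: k ≥ 5.27 W/(m·K). Survivors: material C, material A, material L.
After converting to SI:
  material C: σ_y = 967.0 MPa, ρ = 4430 kg/m³
  material A: σ_y = 327.0 MPa, ρ = 4506 kg/m³
  material L: σ_y = 567.0 MPa, ρ = 19200 kg/m³
  material C: M = 22.1×10⁻³
  material A: M = 10.5×10⁻³
  material L: M = 3.57×10⁻³
Material C has the largest M.

material C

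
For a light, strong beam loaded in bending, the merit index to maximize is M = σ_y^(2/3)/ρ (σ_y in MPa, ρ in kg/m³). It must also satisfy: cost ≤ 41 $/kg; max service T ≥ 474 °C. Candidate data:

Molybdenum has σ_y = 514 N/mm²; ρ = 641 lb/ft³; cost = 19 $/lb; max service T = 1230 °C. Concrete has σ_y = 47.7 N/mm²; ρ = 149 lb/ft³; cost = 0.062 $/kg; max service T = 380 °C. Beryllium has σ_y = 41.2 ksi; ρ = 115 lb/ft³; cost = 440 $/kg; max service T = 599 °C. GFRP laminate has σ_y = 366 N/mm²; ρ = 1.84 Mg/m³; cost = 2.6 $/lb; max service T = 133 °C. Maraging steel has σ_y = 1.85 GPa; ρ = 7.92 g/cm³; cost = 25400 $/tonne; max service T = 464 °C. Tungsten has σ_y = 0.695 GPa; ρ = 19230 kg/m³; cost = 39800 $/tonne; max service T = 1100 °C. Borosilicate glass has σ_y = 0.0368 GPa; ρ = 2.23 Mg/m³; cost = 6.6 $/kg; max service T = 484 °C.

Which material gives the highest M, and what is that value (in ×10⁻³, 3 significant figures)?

Screen on constraints: cost ≤ 41 $/kg; max service T ≥ 474 °C. Survivors: tungsten, borosilicate glass.
Convert each candidate to consistent units, then evaluate M:
  tungsten: σ_y = 695.0 MPa, ρ = 19230 kg/m³
  borosilicate glass: σ_y = 36.80 MPa, ρ = 2230 kg/m³
  borosilicate glass: M = 4.96×10⁻³
  tungsten: M = 4.08×10⁻³
Highest index: borosilicate glass.

borosilicate glass, M = 4.96×10⁻³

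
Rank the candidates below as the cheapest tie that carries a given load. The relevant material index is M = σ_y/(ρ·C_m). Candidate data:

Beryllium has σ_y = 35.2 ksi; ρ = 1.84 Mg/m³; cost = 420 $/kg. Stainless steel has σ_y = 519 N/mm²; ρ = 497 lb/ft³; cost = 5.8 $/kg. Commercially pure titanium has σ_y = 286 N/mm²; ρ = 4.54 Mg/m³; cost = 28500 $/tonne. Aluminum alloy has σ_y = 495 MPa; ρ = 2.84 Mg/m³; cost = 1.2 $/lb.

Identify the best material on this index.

In SI units:
  beryllium: σ_y = 242.7 MPa, ρ = 1840 kg/m³, cost = 420.0 $/kg
  stainless steel: σ_y = 519.0 MPa, ρ = 7961 kg/m³, cost = 5.800 $/kg
  commercially pure titanium: σ_y = 286.0 MPa, ρ = 4540 kg/m³, cost = 28.50 $/kg
  aluminum alloy: σ_y = 495.0 MPa, ρ = 2840 kg/m³, cost = 2.646 $/kg
  aluminum alloy: M = 65.9 kN·m per $
  stainless steel: M = 11.2 kN·m per $
  commercially pure titanium: M = 2.21 kN·m per $
  beryllium: M = 0.314 kN·m per $
Highest index: aluminum alloy.

aluminum alloy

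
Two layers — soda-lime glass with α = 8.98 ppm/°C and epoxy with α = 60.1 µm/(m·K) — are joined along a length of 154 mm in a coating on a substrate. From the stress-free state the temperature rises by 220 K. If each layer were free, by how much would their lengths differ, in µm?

1730 µm

Δα = |8.98 − 60.1|×10⁻⁶/K = 51.1×10⁻⁶/K.
ΔL_mismatch = Δα·L·ΔT = 51.1×10⁻⁶ × 154.0 mm × 220.0 K = 1730 µm.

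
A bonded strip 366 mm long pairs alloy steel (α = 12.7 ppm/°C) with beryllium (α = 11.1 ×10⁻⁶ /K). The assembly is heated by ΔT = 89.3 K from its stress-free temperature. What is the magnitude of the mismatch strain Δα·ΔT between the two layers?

1.43×10⁻⁴

Δα = |12.7 − 11.1|×10⁻⁶/K = 1.60×10⁻⁶/K.
Mismatch strain = Δα·ΔT = 1.60×10⁻⁶ × 89.3 = 1.43×10⁻⁴.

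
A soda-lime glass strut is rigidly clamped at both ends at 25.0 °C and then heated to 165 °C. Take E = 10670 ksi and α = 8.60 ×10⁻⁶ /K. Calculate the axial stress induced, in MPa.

88.6 MPa

E = 10670 ksi = 73.57 GPa.
ΔT = 140.0 K. Constrained thermal stress σ = E·α·ΔT = 73.57×10³ MPa × 8.60×10⁻⁶ × 140.0 = 88.6 MPa (compressive).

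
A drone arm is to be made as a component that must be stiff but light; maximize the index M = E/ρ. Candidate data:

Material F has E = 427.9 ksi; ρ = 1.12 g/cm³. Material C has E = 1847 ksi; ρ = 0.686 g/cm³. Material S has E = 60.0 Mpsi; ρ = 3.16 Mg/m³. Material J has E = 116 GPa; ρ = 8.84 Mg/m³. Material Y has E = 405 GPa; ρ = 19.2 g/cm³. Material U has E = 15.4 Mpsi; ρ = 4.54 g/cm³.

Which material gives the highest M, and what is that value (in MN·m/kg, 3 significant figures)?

material S, M = 131 MN·m/kg

Normalizing units and computing the index:
  material F: E = 2.950 GPa, ρ = 1120 kg/m³
  material C: E = 12.73 GPa, ρ = 686.0 kg/m³
  material S: E = 413.7 GPa, ρ = 3160 kg/m³
  material J: E = 116.0 GPa, ρ = 8840 kg/m³
  material Y: E = 405.0 GPa, ρ = 19200 kg/m³
  material U: E = 106.2 GPa, ρ = 4540 kg/m³
  material S: M = 131 MN·m/kg
  material U: M = 23.4 MN·m/kg
  material Y: M = 21.1 MN·m/kg
  material C: M = 18.6 MN·m/kg
  material J: M = 13.1 MN·m/kg
  material F: M = 2.63 MN·m/kg
Material S ranks first.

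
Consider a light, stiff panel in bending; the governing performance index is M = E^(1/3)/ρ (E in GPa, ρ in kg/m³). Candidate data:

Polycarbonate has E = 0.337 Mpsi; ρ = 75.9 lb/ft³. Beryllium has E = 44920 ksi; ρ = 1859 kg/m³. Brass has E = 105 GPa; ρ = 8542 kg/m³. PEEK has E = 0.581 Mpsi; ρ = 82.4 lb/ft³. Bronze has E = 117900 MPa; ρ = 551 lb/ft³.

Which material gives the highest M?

beryllium

Putting every candidate on a common basis:
  polycarbonate: E = 2.324 GPa, ρ = 1216 kg/m³
  beryllium: E = 309.7 GPa, ρ = 1859 kg/m³
  brass: E = 105.0 GPa, ρ = 8542 kg/m³
  PEEK: E = 4.006 GPa, ρ = 1320 kg/m³
  bronze: E = 117.9 GPa, ρ = 8826 kg/m³
  beryllium: M = 3.64×10⁻³
  PEEK: M = 1.20×10⁻³
  polycarbonate: M = 1.09×10⁻³
  bronze: M = 0.556×10⁻³
  brass: M = 0.552×10⁻³
Highest index: beryllium.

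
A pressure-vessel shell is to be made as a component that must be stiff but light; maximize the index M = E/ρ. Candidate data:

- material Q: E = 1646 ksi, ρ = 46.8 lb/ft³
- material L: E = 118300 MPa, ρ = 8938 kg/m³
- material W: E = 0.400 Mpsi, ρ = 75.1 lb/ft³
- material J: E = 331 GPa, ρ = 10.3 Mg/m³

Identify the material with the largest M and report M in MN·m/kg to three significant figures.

Convert each candidate to consistent units, then evaluate M:
  material Q: E = 11.35 GPa, ρ = 749.7 kg/m³
  material L: E = 118.3 GPa, ρ = 8938 kg/m³
  material W: E = 2.758 GPa, ρ = 1203 kg/m³
  material J: E = 331.0 GPa, ρ = 10300 kg/m³
  material J: M = 32.1 MN·m/kg
  material Q: M = 15.1 MN·m/kg
  material L: M = 13.2 MN·m/kg
  material W: M = 2.29 MN·m/kg
Material J has the largest M.

material J, M = 32.1 MN·m/kg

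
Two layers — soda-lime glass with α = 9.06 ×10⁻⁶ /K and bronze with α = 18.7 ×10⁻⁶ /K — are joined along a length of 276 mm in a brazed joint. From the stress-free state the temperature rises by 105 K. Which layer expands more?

α(soda-lime glass) = 9.06×10⁻⁶/K vs α(bronze) = 18.7×10⁻⁶/K.
Higher α expands more for the same ΔT: bronze.

bronze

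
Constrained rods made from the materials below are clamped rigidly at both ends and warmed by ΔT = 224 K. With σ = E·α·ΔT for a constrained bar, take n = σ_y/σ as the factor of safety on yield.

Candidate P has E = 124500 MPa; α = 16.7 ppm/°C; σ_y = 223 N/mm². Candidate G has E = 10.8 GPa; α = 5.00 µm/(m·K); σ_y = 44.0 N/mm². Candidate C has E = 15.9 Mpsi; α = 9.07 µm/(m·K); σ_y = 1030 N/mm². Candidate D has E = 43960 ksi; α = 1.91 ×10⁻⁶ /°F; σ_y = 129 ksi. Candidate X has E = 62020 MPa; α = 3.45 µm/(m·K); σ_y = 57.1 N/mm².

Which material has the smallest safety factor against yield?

Converting E to GPa, α to ×10⁻⁶/K, σ_y to MPa, then σ and n for each:
  candidate P: E = 124.5, α = 16.7, σ_y = 223.0 → σ = 466 MPa, n = 0.479
  candidate G: E = 10.80, α = 5.00, σ_y = 44.00 → σ = 12.1 MPa, n = 3.64
  candidate C: E = 109.6, α = 9.07, σ_y = 1030 → σ = 223 MPa, n = 4.62
  candidate D: E = 303.1, α = 3.44, σ_y = 889.4 → σ = 233 MPa, n = 3.81
  candidate X: E = 62.02, α = 3.45, σ_y = 57.10 → σ = 47.9 MPa, n = 1.19
Smallest n: candidate P with n = 0.479.

candidate P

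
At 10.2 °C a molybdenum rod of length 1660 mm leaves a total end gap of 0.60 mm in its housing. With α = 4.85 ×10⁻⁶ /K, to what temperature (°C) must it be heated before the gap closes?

α·L₀·ΔT = 0.6 mm ⇒ ΔT = 0.6 / (4.85×10⁻⁶ × 1660.0) = 74.52 K.
T = 10.2 + 74.52 = 84.72 °C.

84.7 °C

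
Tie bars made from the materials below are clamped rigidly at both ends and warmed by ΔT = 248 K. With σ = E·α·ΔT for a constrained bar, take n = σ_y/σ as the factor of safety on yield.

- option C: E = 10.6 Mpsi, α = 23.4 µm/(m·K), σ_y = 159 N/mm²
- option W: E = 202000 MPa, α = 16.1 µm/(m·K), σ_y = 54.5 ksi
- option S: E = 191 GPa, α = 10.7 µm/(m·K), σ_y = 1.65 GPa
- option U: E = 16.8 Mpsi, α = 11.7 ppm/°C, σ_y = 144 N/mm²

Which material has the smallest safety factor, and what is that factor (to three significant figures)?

Converting E to GPa, α to ×10⁻⁶/K, σ_y to MPa, then σ and n for each:
  option C: E = 73.08, α = 23.4, σ_y = 159.0 → σ = 424 MPa, n = 0.375
  option W: E = 202.0, α = 16.1, σ_y = 375.8 → σ = 807 MPa, n = 0.466
  option S: E = 191.0, α = 10.7, σ_y = 1650 → σ = 507 MPa, n = 3.26
  option U: E = 115.8, α = 11.7, σ_y = 144.0 → σ = 336 MPa, n = 0.428
The minimum is option C at n = 0.375.

option C, n = 0.375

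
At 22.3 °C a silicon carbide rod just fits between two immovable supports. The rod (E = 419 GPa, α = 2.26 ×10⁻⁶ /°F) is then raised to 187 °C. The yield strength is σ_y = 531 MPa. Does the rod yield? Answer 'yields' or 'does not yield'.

α = 2.26×10⁻⁶/°F × 9/5 = 4.07×10⁻⁶/K.
ΔT = 164.7 K. Constrained thermal stress σ = E·α·ΔT = 419.0×10³ MPa × 4.07×10⁻⁶ × 164.7 = 281 MPa (compressive).
Compare to σ_y = 531 MPa: σ < σ_y, so it does not yield.

does not yield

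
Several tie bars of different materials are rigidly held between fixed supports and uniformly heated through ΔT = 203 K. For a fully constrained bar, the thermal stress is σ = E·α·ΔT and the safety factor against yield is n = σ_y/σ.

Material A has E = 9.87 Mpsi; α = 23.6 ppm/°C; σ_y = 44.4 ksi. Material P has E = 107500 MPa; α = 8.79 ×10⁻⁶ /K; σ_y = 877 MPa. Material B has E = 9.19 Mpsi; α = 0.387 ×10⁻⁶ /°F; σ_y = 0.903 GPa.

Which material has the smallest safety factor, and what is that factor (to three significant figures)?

Converting E to GPa, α to ×10⁻⁶/K, σ_y to MPa, then σ and n for each:
  material A: E = 68.05, α = 23.6, σ_y = 306.1 → σ = 326 MPa, n = 0.939
  material P: E = 107.5, α = 8.79, σ_y = 877.0 → σ = 192 MPa, n = 4.57
  material B: E = 63.36, α = 0.697, σ_y = 903.0 → σ = 8.96 MPa, n = 101
Material A has the lowest safety factor, n = 0.939.

material A, n = 0.939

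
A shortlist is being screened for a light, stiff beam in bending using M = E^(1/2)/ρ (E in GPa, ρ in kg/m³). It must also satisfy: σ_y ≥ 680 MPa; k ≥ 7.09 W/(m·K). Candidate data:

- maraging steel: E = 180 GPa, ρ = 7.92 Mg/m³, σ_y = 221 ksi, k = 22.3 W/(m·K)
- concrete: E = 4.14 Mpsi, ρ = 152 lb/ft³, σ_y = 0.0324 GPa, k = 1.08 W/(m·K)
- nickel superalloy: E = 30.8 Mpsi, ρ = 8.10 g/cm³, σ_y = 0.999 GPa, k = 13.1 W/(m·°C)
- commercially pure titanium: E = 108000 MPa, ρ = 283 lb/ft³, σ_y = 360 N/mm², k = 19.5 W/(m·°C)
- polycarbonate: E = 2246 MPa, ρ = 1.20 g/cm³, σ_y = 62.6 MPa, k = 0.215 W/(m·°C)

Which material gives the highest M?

Screen on constraints: σ_y ≥ 680 MPa; k ≥ 7.09 W/(m·K). Survivors: maraging steel, nickel superalloy.
In SI units:
  maraging steel: E = 180.0 GPa, ρ = 7920 kg/m³
  nickel superalloy: E = 212.4 GPa, ρ = 8100 kg/m³
  nickel superalloy: M = 1.80×10⁻³
  maraging steel: M = 1.69×10⁻³
Nickel superalloy ranks first.

nickel superalloy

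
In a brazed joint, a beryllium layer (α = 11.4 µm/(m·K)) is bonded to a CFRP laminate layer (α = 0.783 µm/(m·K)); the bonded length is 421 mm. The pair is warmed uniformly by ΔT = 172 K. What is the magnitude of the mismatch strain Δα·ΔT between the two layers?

1.83×10⁻³

Δα = |11.4 − 0.783|×10⁻⁶/K = 10.6×10⁻⁶/K.
Mismatch strain = Δα·ΔT = 10.6×10⁻⁶ × 172.0 = 1.83×10⁻³.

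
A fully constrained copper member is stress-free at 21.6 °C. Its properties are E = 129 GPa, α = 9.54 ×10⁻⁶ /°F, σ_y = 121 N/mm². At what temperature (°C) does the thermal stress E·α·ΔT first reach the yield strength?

76.2 °C

α = 9.54×10⁻⁶/°F × 9/5 = 17.2×10⁻⁶/K.
σ_y = 121 N/mm² = 121.0 MPa.
E·α·ΔT = 121.0 MPa ⇒ ΔT = 121.0 / (129.0×10³ × 17.2×10⁻⁶) = 54.62 K.
T = 21.6 + 54.62 = 76.22 °C.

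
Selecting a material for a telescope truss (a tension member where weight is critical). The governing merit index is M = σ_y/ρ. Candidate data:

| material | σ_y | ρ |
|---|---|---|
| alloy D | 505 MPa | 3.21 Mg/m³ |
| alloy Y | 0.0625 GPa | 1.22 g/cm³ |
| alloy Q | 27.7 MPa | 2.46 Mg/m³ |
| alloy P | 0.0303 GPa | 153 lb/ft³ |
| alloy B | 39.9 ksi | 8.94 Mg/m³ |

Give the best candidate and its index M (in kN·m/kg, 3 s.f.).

In SI units:
  alloy D: σ_y = 505.0 MPa, ρ = 3210 kg/m³
  alloy Y: σ_y = 62.50 MPa, ρ = 1220 kg/m³
  alloy Q: σ_y = 27.70 MPa, ρ = 2460 kg/m³
  alloy P: σ_y = 30.30 MPa, ρ = 2451 kg/m³
  alloy B: σ_y = 275.1 MPa, ρ = 8940 kg/m³
  alloy D: M = 157 kN·m/kg
  alloy Y: M = 51.2 kN·m/kg
  alloy B: M = 30.8 kN·m/kg
  alloy P: M = 12.4 kN·m/kg
  alloy Q: M = 11.3 kN·m/kg
The maximum is for alloy D.

alloy D, M = 157 kN·m/kg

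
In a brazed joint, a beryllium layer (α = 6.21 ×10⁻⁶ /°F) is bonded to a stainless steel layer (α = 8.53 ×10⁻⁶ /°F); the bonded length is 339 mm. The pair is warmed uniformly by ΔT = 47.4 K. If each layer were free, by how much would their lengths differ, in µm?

beryllium: α = 6.21×10⁻⁶/°F × 9/5 = 11.2×10⁻⁶/K.
stainless steel: α = 8.53×10⁻⁶/°F × 9/5 = 15.4×10⁻⁶/K.
Δα = |11.2 − 15.4|×10⁻⁶/K = 4.18×10⁻⁶/K.
ΔL_mismatch = Δα·L·ΔT = 4.18×10⁻⁶ × 339.0 mm × 47.4 K = 67.1 µm.

67.1 µm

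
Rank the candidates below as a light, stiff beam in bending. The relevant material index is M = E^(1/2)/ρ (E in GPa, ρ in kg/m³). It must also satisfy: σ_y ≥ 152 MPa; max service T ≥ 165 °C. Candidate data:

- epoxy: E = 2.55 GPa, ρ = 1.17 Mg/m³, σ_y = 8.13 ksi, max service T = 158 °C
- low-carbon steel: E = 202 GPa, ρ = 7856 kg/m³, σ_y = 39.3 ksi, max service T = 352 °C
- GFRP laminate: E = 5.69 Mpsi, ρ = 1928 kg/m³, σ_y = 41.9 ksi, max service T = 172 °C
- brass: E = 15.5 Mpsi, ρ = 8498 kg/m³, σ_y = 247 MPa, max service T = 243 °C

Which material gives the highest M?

Screen on constraints: σ_y ≥ 152 MPa; max service T ≥ 165 °C. Survivors: low-carbon steel, GFRP laminate, brass.
After converting to SI:
  low-carbon steel: E = 202.0 GPa, ρ = 7856 kg/m³
  GFRP laminate: E = 39.23 GPa, ρ = 1928 kg/m³
  brass: E = 106.9 GPa, ρ = 8498 kg/m³
  GFRP laminate: M = 3.25×10⁻³
  low-carbon steel: M = 1.81×10⁻³
  brass: M = 1.22×10⁻³
The maximum is for GFRP laminate.

GFRP laminate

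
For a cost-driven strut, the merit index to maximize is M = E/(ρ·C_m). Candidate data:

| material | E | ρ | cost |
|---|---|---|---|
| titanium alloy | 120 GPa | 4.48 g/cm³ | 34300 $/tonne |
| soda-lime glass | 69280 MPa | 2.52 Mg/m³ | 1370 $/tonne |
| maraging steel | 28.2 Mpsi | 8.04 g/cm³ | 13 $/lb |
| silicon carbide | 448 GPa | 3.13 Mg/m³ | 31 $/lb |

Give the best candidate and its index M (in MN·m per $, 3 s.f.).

After converting to SI:
  titanium alloy: E = 120.0 GPa, ρ = 4480 kg/m³, cost = 34.30 $/kg
  soda-lime glass: E = 69.28 GPa, ρ = 2520 kg/m³, cost = 1.370 $/kg
  maraging steel: E = 194.4 GPa, ρ = 8040 kg/m³, cost = 28.66 $/kg
  silicon carbide: E = 448.0 GPa, ρ = 3130 kg/m³, cost = 68.34 $/kg
  soda-lime glass: M = 20.1 MN·m per $
  silicon carbide: M = 2.09 MN·m per $
  maraging steel: M = 0.844 MN·m per $
  titanium alloy: M = 0.781 MN·m per $
Highest index: soda-lime glass.

soda-lime glass, M = 20.1 MN·m per $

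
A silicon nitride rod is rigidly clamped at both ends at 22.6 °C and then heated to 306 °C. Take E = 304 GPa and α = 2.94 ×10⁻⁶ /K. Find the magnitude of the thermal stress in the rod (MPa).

ΔT = 283.4 K. Constrained thermal stress σ = E·α·ΔT = 304.0×10³ MPa × 2.94×10⁻⁶ × 283.4 = 253 MPa (compressive).

253 MPa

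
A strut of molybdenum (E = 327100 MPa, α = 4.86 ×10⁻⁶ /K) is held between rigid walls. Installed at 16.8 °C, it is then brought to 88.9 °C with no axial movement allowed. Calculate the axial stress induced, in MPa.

115 MPa

E = 327100 MPa = 327.1 GPa.
ΔT = 72.10 K. Constrained thermal stress σ = E·α·ΔT = 327.1×10³ MPa × 4.86×10⁻⁶ × 72.10 = 115 MPa (compressive).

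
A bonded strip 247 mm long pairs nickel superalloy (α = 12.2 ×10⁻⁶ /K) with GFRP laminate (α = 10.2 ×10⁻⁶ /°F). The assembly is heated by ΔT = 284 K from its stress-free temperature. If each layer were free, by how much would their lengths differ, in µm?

432 µm

GFRP laminate: α = 10.2×10⁻⁶/°F × 9/5 = 18.4×10⁻⁶/K.
Δα = |12.2 − 18.4|×10⁻⁶/K = 6.16×10⁻⁶/K.
ΔL_mismatch = Δα·L·ΔT = 6.16×10⁻⁶ × 247.0 mm × 284.0 K = 432 µm.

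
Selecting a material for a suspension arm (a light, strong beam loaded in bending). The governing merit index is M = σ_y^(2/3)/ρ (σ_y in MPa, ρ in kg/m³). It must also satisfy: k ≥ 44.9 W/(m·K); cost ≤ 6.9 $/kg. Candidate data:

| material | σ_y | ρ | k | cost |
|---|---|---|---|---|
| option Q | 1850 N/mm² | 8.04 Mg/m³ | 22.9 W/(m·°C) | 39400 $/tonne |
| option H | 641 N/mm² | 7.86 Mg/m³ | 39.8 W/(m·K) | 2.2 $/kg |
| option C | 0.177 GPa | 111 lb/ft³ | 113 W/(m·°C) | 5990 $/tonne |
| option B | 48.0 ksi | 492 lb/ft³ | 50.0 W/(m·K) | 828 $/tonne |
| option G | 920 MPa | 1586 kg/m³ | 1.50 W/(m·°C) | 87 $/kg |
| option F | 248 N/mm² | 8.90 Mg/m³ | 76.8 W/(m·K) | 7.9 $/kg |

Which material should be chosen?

Screen on constraints: k ≥ 44.9 W/(m·K); cost ≤ 6.9 $/kg. Survivors: option C, option B.
Putting every candidate on a common basis:
  option C: σ_y = 177.0 MPa, ρ = 1778 kg/m³
  option B: σ_y = 330.9 MPa, ρ = 7881 kg/m³
  option C: M = 17.7×10⁻³
  option B: M = 6.07×10⁻³
Highest index: option C.

option C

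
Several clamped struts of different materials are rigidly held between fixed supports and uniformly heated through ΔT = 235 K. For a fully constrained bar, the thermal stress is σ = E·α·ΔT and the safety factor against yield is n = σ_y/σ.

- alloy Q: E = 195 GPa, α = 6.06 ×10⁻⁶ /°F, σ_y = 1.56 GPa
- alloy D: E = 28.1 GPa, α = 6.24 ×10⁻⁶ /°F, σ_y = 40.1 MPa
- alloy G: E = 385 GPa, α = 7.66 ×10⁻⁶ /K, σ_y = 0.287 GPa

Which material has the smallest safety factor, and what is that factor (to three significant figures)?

Converting E to GPa, α to ×10⁻⁶/K, σ_y to MPa, then σ and n for each:
  alloy Q: E = 195.0, α = 10.9, σ_y = 1560 → σ = 500 MPa, n = 3.12
  alloy D: E = 28.10, α = 11.2, σ_y = 40.10 → σ = 74.2 MPa, n = 0.541
  alloy G: E = 385.0, α = 7.66, σ_y = 287.0 → σ = 693 MPa, n = 0.414
Alloy G has the lowest safety factor, n = 0.414.

alloy G, n = 0.414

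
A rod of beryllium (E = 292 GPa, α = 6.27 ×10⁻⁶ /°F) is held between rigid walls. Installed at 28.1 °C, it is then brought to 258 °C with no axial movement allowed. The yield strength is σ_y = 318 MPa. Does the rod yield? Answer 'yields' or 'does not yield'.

yields

α = 6.27×10⁻⁶/°F × 9/5 = 11.3×10⁻⁶/K.
ΔT = 229.9 K. Constrained thermal stress σ = E·α·ΔT = 292.0×10³ MPa × 11.3×10⁻⁶ × 229.9 = 758 MPa (compressive).
Compare to σ_y = 318 MPa: σ ≥ σ_y, so it yields.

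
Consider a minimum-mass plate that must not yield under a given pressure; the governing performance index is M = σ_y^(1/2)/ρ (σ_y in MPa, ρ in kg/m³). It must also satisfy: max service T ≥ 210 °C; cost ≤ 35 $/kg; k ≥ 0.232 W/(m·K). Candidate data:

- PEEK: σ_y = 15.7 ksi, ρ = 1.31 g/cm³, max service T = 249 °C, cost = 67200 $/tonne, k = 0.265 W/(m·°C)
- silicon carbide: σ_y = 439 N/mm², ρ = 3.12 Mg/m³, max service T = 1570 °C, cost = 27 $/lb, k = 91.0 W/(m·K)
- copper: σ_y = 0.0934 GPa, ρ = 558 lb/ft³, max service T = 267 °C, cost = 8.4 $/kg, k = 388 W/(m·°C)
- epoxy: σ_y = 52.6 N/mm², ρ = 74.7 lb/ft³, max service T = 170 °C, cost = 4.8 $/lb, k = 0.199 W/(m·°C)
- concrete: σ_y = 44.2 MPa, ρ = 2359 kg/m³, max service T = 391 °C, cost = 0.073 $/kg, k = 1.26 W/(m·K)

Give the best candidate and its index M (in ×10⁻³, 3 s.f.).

Screen on constraints: max service T ≥ 210 °C; cost ≤ 35 $/kg; k ≥ 0.232 W/(m·K). Survivors: copper, concrete.
Convert each candidate to consistent units, then evaluate M:
  copper: σ_y = 93.40 MPa, ρ = 8938 kg/m³
  concrete: σ_y = 44.20 MPa, ρ = 2359 kg/m³
  concrete: M = 2.82×10⁻³
  copper: M = 1.08×10⁻³
Concrete ranks first.

concrete, M = 2.82×10⁻³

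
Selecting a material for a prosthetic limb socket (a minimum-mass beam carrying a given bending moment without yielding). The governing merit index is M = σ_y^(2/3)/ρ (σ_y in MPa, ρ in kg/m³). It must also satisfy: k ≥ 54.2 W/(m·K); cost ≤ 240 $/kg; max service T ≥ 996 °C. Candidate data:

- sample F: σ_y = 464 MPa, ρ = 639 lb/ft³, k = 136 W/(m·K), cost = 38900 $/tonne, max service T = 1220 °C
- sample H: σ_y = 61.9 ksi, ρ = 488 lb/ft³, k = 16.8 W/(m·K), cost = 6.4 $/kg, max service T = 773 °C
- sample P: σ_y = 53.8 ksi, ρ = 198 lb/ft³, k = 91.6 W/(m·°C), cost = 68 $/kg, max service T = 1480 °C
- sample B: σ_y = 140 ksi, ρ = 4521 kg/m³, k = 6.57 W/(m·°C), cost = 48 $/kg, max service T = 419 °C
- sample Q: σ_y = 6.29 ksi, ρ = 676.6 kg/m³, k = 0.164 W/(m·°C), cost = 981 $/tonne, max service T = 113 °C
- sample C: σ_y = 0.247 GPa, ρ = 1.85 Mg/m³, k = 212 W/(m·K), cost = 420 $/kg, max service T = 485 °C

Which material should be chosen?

Screen on constraints: k ≥ 54.2 W/(m·K); cost ≤ 240 $/kg; max service T ≥ 996 °C. Survivors: sample F, sample P.
Convert each candidate to consistent units, then evaluate M:
  sample F: σ_y = 464.0 MPa, ρ = 10240 kg/m³
  sample P: σ_y = 370.9 MPa, ρ = 3172 kg/m³
  sample P: M = 16.3×10⁻³
  sample F: M = 5.86×10⁻³
Highest index: sample P.

sample P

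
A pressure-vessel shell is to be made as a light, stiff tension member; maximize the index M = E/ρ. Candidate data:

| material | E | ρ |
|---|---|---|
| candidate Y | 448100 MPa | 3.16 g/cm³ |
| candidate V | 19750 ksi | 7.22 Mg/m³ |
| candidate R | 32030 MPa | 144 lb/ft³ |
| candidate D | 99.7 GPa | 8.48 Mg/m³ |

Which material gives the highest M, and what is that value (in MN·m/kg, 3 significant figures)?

Convert each candidate to consistent units, then evaluate M:
  candidate Y: E = 448.1 GPa, ρ = 3160 kg/m³
  candidate V: E = 136.2 GPa, ρ = 7220 kg/m³
  candidate R: E = 32.03 GPa, ρ = 2307 kg/m³
  candidate D: E = 99.70 GPa, ρ = 8480 kg/m³
  candidate Y: M = 142 MN·m/kg
  candidate V: M = 18.9 MN·m/kg
  candidate R: M = 13.9 MN·m/kg
  candidate D: M = 11.8 MN·m/kg
The maximum is for candidate Y.

candidate Y, M = 142 MN·m/kg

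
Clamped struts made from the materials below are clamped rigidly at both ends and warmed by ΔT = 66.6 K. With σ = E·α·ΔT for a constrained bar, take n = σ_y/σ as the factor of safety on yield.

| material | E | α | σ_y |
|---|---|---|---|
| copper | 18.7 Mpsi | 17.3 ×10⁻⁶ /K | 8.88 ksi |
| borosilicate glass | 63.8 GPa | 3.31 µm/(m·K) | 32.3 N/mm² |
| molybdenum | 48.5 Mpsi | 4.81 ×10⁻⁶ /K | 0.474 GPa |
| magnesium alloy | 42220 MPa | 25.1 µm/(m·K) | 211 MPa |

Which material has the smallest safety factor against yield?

copper

In consistent units (E in GPa, α in ×10⁻⁶/K, σ_y in MPa):
  copper: E = 128.9, α = 17.3, σ_y = 61.23 → σ = 149 MPa, n = 0.412
  borosilicate glass: E = 63.80, α = 3.31, σ_y = 32.30 → σ = 14.1 MPa, n = 2.30
  molybdenum: E = 334.4, α = 4.81, σ_y = 474.0 → σ = 107 MPa, n = 4.42
  magnesium alloy: E = 42.22, α = 25.1, σ_y = 211.0 → σ = 70.6 MPa, n = 2.99
Copper has the lowest safety factor, n = 0.412.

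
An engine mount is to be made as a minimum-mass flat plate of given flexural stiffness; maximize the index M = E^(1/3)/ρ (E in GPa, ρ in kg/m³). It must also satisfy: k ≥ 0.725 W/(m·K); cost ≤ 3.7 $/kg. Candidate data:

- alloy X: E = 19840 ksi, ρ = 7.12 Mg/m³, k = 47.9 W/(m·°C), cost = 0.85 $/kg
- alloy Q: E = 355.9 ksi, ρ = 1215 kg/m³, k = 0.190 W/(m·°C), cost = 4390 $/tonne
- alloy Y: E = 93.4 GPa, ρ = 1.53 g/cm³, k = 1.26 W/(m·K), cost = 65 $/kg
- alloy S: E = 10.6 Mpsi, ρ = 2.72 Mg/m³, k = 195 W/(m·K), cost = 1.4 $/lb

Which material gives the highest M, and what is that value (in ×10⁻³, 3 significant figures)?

Screen on constraints: k ≥ 0.725 W/(m·K); cost ≤ 3.7 $/kg. Survivors: alloy X, alloy S.
In SI units:
  alloy X: E = 136.8 GPa, ρ = 7120 kg/m³
  alloy S: E = 73.08 GPa, ρ = 2720 kg/m³
  alloy S: M = 1.54×10⁻³
  alloy X: M = 0.724×10⁻³
Alloy S has the largest M.

alloy S, M = 1.54×10⁻³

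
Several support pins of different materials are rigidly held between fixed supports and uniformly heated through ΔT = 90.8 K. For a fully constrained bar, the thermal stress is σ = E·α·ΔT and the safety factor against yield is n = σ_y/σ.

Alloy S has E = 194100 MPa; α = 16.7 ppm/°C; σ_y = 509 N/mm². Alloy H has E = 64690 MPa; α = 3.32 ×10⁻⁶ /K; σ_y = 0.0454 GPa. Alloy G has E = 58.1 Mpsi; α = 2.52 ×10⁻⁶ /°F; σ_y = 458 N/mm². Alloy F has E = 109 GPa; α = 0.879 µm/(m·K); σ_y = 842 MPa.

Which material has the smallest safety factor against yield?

Converting E to GPa, α to ×10⁻⁶/K, σ_y to MPa, then σ and n for each:
  alloy S: E = 194.1, α = 16.7, σ_y = 509.0 → σ = 294 MPa, n = 1.73
  alloy H: E = 64.69, α = 3.32, σ_y = 45.40 → σ = 19.5 MPa, n = 2.33
  alloy G: E = 400.6, α = 4.54, σ_y = 458.0 → σ = 165 MPa, n = 2.78
  alloy F: E = 109.0, α = 0.879, σ_y = 842.0 → σ = 8.70 MPa, n = 96.8
Alloy S has the lowest safety factor, n = 1.73.

alloy S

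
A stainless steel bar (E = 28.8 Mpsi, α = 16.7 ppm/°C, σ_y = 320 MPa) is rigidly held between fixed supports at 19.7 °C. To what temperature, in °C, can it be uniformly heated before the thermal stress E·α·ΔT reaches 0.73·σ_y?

90.1 °C

E = 28.8 Mpsi = 198.6 GPa.
E·α·ΔT = 233.6 MPa ⇒ ΔT = 233.6 / (198.6×10³ × 16.7×10⁻⁶) = 70.44 K.
T = 19.7 + 70.44 = 90.14 °C.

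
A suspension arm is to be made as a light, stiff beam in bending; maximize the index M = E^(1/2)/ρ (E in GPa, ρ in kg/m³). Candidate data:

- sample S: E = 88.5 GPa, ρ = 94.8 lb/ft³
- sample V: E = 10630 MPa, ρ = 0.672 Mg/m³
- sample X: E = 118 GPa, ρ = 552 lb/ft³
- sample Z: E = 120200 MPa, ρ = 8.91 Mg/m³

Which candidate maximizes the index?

Convert each candidate to consistent units, then evaluate M:
  sample S: E = 88.50 GPa, ρ = 1519 kg/m³
  sample V: E = 10.63 GPa, ρ = 672.0 kg/m³
  sample X: E = 118.0 GPa, ρ = 8842 kg/m³
  sample Z: E = 120.2 GPa, ρ = 8910 kg/m³
  sample S: M = 6.20×10⁻³
  sample V: M = 4.85×10⁻³
  sample Z: M = 1.23×10⁻³
  sample X: M = 1.23×10⁻³
Sample S has the largest M.

sample S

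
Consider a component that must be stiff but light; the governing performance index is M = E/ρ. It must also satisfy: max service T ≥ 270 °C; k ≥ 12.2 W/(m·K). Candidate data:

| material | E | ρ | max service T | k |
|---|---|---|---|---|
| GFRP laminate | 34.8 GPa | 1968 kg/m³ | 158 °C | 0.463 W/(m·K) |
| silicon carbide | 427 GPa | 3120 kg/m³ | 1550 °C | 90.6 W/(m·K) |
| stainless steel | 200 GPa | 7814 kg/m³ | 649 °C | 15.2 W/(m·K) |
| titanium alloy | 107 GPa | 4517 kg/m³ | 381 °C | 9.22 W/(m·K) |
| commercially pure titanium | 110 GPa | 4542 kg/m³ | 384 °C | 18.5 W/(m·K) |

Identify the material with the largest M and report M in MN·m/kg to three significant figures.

Screen on constraints: max service T ≥ 270 °C; k ≥ 12.2 W/(m·K). Survivors: silicon carbide, stainless steel, commercially pure titanium.
Computing M directly (units already consistent):
  silicon carbide: M = 137 MN·m/kg
  stainless steel: M = 25.6 MN·m/kg
  commercially pure titanium: M = 24.2 MN·m/kg
The maximum is for silicon carbide.

silicon carbide, M = 137 MN·m/kg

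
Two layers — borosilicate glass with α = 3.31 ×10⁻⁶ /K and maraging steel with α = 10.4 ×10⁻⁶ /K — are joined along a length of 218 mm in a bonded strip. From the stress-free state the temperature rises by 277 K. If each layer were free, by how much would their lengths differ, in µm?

Δα = |3.31 − 10.4|×10⁻⁶/K = 7.09×10⁻⁶/K.
ΔL_mismatch = Δα·L·ΔT = 7.09×10⁻⁶ × 218.0 mm × 277.0 K = 428 µm.

428 µm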